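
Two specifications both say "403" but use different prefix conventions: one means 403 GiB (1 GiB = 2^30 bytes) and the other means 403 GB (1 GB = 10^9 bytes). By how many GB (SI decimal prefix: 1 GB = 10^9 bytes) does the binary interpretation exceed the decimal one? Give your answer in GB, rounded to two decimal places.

29.72 GB

403 GiB = 403 × 1,073,741,824 = 432,717,955,072 bytes
403 GB = 403 × 1,000,000,000 = 403,000,000,000 bytes
difference = 29,717,955,072 bytes
29,717,955,072 / 1,000,000,000 = 29.72 GB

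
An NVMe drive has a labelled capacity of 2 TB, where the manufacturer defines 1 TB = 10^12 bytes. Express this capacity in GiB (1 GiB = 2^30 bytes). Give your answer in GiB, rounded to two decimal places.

1,862.65 GiB

2 TB = 2 × 10^12 bytes = 2,000,000,000,000 bytes
1 GiB = 2^30 bytes = 1,073,741,824 bytes
2,000,000,000,000 / 1,073,741,824 = 1,862.65 GiB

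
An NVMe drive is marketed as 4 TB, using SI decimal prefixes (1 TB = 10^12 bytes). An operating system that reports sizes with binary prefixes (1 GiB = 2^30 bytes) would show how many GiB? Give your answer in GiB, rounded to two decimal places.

3,725.29 GiB

4 TB × 1,000,000,000,000 bytes/TB = 4,000,000,000,000 bytes
1 GiB = 2^30 bytes = 1,073,741,824 bytes
4,000,000,000,000 / 1,073,741,824 = 3,725.29 GiB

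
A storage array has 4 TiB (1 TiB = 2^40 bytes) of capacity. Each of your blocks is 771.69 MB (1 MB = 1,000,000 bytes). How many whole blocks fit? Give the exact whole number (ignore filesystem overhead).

5,699

Capacity: 4 TiB = 4,398,046,511,104 bytes
Per item: 771.69 MB = 771,690,000 bytes
⌊4,398,046,511,104 / 771,690,000⌋ = 5,699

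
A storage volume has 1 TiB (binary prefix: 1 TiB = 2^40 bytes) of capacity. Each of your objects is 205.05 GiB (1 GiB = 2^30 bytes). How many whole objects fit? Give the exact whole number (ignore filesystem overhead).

Capacity: 1 TiB = 1,099,511,627,776 bytes
Per item: 205.05 GiB = 220,170,761,011.2 bytes
⌊1,099,511,627,776 / 220,170,761,011.2⌋ = 4

4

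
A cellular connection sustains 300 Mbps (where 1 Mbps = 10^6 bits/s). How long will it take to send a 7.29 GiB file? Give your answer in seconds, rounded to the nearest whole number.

7.29 GiB = 7,827,577,896.96 bytes = 62,620,623,175.68 bits
300 Mbps = 300,000,000 bits/s
time = 62,620,623,175.68 / 300,000,000 = 209 s

209 seconds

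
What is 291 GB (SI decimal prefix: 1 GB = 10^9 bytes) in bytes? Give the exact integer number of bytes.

291 × 1,000,000,000 = 291,000,000,000 bytes

291,000,000,000 bytes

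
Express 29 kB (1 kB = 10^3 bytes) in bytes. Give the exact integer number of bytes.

29 × 1,000 = 29,000 bytes  (1 kB = 10^3 bytes)

29,000 bytes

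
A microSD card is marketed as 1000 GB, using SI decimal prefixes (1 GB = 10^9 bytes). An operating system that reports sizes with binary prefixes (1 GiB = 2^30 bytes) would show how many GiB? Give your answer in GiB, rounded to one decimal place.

931.3 GiB

1000 GB = 1000 × 10^9 bytes = 1,000,000,000,000 bytes
1 GiB = 2^30 bytes = 1,073,741,824 bytes
1,000,000,000,000 / 1,073,741,824 = 931.3 GiB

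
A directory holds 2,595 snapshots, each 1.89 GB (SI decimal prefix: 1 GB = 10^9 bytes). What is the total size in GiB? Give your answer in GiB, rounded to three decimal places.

4,567.718 GiB

Total = 2,595 × 1.89 GB = 4904.55 GB
= 4904.55 × 1,000,000,000 bytes = 4,904,550,000,000 bytes
1 GiB = 1,073,741,824 bytes
4,904,550,000,000 / 1,073,741,824 = 4,567.718 GiB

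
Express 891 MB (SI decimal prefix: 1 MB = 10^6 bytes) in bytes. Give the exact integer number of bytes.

891 × 1,000,000 = 891,000,000 bytes  (1 MB = 10^6 bytes)

891,000,000 bytes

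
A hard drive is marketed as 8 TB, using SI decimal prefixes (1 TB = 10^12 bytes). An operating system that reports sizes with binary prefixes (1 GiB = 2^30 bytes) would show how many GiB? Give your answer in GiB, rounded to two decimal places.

8 TB × 1,000,000,000,000 bytes/TB = 8,000,000,000,000 bytes
1 GiB = 1,073,741,824 bytes
8,000,000,000,000 / 1,073,741,824 = 7,450.58 GiB

7,450.58 GiB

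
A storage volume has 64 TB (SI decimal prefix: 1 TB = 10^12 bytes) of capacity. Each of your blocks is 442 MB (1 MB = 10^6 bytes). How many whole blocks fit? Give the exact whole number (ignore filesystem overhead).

Capacity: 64 TB = 64,000,000,000,000 bytes
Per item: 442 MB = 442,000,000 bytes
⌊64,000,000,000,000 / 442,000,000⌋ = 144,796

144,796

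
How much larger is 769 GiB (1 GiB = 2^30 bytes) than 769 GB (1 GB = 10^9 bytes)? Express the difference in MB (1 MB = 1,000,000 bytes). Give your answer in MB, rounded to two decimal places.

769 GiB = 769 × 1,073,741,824 = 825,707,462,656 bytes
769 GB = 769 × 1,000,000,000 = 769,000,000,000 bytes
difference = 56,707,462,656 bytes
56,707,462,656 / 1,000,000 = 56,707.46 MB

56,707.46 MB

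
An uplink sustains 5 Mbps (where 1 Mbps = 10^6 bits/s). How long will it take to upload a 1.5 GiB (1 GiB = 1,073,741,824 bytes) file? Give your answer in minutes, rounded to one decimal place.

42.9 minutes

1.5 GiB = 1,610,612,736 bytes = 12,884,901,888 bits
5 Mbps = 5,000,000 bits/s
time = 12,884,901,888 / 5,000,000 = 2,576.98 s
2,576.98 s / 60 = 42.9 minutes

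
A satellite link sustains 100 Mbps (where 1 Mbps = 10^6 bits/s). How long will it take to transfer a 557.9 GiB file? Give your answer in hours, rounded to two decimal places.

557.9 GiB = 599,040,563,609.6 bytes = 4,792,324,508,876.8 bits
100 Mbps = 100,000,000 bits/s
time = 4,792,324,508,876.8 / 100,000,000 = 47,923.2451 s
47,923.2451 s / 3600 = 13.31 hours

13.31 hours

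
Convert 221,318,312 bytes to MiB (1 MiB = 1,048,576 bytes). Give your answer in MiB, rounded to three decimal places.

211.066 MiB

221,318,312 bytes given.
1 MiB = 2^20 bytes = 1,048,576 bytes
221,318,312 / 1,048,576 = 211.066 MiB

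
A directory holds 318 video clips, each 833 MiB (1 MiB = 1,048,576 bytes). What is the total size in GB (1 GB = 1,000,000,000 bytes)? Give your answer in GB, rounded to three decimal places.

Total = 318 × 833 MiB = 264,894 MiB
= 264,894 × 1,048,576 bytes = 277,761,490,944 bytes
1 GB = 1,000,000,000 bytes
277,761,490,944 / 1,000,000,000 = 277.761 GB

277.761 GB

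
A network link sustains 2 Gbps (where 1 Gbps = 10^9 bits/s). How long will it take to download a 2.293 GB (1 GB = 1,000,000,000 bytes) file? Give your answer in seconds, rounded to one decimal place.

9.2 seconds

2.293 GB = 2,293,000,000 bytes = 18,344,000,000 bits
2 Gbps = 2,000,000,000 bits/s
time = 18,344,000,000 / 2,000,000,000 = 9.2 s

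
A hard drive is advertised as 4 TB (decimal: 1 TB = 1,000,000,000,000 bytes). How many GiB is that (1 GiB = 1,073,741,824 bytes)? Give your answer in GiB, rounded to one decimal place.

4 TB × 1,000,000,000,000 bytes/TB = 4,000,000,000,000 bytes
1 GiB = 2^30 bytes = 1,073,741,824 bytes
4,000,000,000,000 / 1,073,741,824 = 3,725.3 GiB

3,725.3 GiB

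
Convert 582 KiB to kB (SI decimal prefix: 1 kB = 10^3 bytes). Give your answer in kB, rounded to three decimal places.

595.968 kB

582 KiB × 1,024 bytes/KiB = 595,968 bytes
1 kB = 10^3 bytes = 1,000 bytes
595,968 / 1,000 = 595.968 kB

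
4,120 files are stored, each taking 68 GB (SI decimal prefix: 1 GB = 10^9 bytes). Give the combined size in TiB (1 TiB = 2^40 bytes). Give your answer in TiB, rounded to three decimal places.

254.804 TiB

Total = 4,120 × 68 GB = 280,160 GB
= 280,160 × 1,000,000,000 bytes = 280,160,000,000,000 bytes
1 TiB = 1,099,511,627,776 bytes
280,160,000,000,000 / 1,099,511,627,776 = 254.804 TiB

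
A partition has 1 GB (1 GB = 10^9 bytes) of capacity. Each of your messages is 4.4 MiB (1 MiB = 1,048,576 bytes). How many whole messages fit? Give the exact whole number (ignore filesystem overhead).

216

Capacity: 1 GB = 1,000,000,000 bytes
Per item: 4.4 MiB = 4,613,734.4 bytes
⌊1,000,000,000 / 4,613,734.4⌋ = 216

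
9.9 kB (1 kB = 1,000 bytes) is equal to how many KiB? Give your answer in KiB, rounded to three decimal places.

9.9 kB × 1,000 bytes/kB = 9,900 bytes
1 KiB = 2^10 bytes = 1,024 bytes
9,900 / 1,024 = 9.668 KiB

9.668 KiB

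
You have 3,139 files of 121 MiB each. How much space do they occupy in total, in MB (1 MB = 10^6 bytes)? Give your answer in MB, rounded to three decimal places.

Total = 3,139 × 121 MiB = 379,819 MiB
= 379,819 × 1,048,576 bytes = 398,269,087,744 bytes
1 MB = 1,000,000 bytes
398,269,087,744 / 1,000,000 = 398,269.088 MB

398,269.088 MB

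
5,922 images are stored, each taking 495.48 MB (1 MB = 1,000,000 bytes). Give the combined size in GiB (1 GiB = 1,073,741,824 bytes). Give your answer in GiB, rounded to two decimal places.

Total = 5,922 × 495.48 MB = 2934232.56 MB
= 2934232.56 × 1,000,000 bytes = 2,934,232,560,000 bytes
1 GiB = 1,073,741,824 bytes
2,934,232,560,000 / 1,073,741,824 = 2,732.72 GiB

2,732.72 GiB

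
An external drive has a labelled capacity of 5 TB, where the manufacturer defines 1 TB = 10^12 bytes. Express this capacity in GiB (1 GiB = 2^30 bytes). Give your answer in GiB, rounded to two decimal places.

4,656.61 GiB

5 TB = 5 × 10^12 bytes = 5,000,000,000,000 bytes
1 GiB = 2^30 bytes = 1,073,741,824 bytes
5,000,000,000,000 / 1,073,741,824 = 4,656.61 GiB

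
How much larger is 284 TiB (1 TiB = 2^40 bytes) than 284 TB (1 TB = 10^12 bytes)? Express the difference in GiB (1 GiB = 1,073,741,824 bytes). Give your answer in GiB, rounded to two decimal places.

284 TiB = 284 × 1,099,511,627,776 = 312,261,302,288,384 bytes
284 TB = 284 × 1,000,000,000,000 = 284,000,000,000,000 bytes
difference = 28,261,302,288,384 bytes
28,261,302,288,384 / 1,073,741,824 = 26,320.39 GiB

26,320.39 GiB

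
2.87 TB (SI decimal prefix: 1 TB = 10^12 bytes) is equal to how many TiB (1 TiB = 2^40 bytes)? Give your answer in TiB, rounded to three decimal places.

2.87 TB × 1,000,000,000,000 bytes/TB = 2,870,000,000,000 bytes
1 TiB = 2^40 bytes = 1,099,511,627,776 bytes
2,870,000,000,000 / 1,099,511,627,776 = 2.610 TiB

2.610 TiB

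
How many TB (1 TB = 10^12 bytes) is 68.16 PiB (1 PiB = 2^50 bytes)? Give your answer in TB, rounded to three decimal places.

76,741.338 TB

68.16 PiB = 68.16 × 2^50 bytes = 76,741,337,650,393,251.84 bytes
1 TB = 1,000,000,000,000 bytes
76,741,337,650,393,251.84 / 1,000,000,000,000 = 76,741.338 TB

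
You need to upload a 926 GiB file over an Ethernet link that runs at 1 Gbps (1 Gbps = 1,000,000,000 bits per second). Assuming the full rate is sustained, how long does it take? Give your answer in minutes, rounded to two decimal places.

132.57 minutes

926 GiB = 994,284,929,024 bytes = 7,954,279,432,192 bits
1 Gbps = 1,000,000,000 bits/s
time = 7,954,279,432,192 / 1,000,000,000 = 7,954.279 s
7,954.279 s / 60 = 132.57 minutes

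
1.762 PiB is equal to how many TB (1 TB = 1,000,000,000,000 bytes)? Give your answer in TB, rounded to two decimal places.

1.762 PiB = 1.762 × 2^50 bytes = 1,983,835,635,856,703.488 bytes
1 TB = 10^12 bytes = 1,000,000,000,000 bytes
1,983,835,635,856,703.488 / 1,000,000,000,000 = 1,983.84 TB

1,983.84 TB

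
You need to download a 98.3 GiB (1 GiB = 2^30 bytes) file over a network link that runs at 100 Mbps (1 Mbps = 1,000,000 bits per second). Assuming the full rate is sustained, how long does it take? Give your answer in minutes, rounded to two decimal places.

98.3 GiB = 105,548,821,299.2 bytes = 844,390,570,393.6 bits
100 Mbps = 100,000,000 bits/s
time = 844,390,570,393.6 / 100,000,000 = 8,443.906 s
8,443.906 s / 60 = 140.73 minutes

140.73 minutes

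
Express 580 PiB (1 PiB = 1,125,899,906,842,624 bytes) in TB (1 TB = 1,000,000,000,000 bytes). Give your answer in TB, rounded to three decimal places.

653,021.946 TB

580 PiB = 580 × 2^50 bytes = 653,021,945,968,721,920 bytes
1 TB = 1,000,000,000,000 bytes
653,021,945,968,721,920 / 1,000,000,000,000 = 653,021.946 TB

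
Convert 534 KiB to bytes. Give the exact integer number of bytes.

546,816 bytes

534 × 1,024 = 546,816 bytes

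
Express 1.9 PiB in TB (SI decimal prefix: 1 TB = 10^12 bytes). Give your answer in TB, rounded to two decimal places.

2,139.21 TB

1.9 PiB = 1.9 × 2^50 bytes = 2,139,209,823,000,985.6 bytes
1 TB = 10^12 bytes = 1,000,000,000,000 bytes
2,139,209,823,000,985.6 / 1,000,000,000,000 = 2,139.21 TB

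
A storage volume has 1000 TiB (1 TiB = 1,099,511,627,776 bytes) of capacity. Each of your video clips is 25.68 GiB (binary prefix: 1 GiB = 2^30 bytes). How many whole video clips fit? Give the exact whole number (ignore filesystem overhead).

39,875

Capacity: 1000 TiB = 1,099,511,627,776,000 bytes
Per item: 25.68 GiB = 27,573,690,040.32 bytes
⌊1,099,511,627,776,000 / 27,573,690,040.32⌋ = 39,875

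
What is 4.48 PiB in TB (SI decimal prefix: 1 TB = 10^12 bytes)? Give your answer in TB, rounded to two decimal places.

5,044.03 TB

4.48 PiB = 4.48 × 2^50 bytes = 5,044,031,582,654,955.52 bytes
1 TB = 10^12 bytes = 1,000,000,000,000 bytes
5,044,031,582,654,955.52 / 1,000,000,000,000 = 5,044.03 TB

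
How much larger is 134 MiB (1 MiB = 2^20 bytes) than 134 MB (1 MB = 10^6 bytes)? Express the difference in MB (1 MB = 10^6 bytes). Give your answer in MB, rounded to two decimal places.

6.51 MB

134 MiB = 134 × 1,048,576 = 140,509,184 bytes
134 MB = 134 × 1,000,000 = 134,000,000 bytes
difference = 6,509,184 bytes
6,509,184 / 1,000,000 = 6.51 MB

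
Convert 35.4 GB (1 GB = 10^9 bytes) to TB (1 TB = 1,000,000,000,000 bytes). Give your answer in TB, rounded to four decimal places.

0.0354 TB

35.4 GB = 35.4 × 10^9 bytes = 35,400,000,000 bytes
1 TB = 1,000,000,000,000 bytes
35,400,000,000 / 1,000,000,000,000 = 0.0354 TB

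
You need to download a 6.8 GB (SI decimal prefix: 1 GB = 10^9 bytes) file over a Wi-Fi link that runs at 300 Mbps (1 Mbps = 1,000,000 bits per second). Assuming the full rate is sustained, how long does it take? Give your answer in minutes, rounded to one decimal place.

6.8 GB = 6,800,000,000 bytes = 54,400,000,000 bits
300 Mbps = 300,000,000 bits/s
time = 54,400,000,000 / 300,000,000 = 181.33 s
181.33 s / 60 = 3.0 minutes

3.0 minutes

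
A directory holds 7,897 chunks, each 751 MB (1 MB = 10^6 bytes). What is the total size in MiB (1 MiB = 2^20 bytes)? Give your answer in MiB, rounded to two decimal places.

5,655,905.72 MiB

Total = 7,897 × 751 MB = 5,930,647 MB
= 5,930,647 × 1,000,000 bytes = 5,930,647,000,000 bytes
1 MiB = 1,048,576 bytes
5,930,647,000,000 / 1,048,576 = 5,655,905.72 MiB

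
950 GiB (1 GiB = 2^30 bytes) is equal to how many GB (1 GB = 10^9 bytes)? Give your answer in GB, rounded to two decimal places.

1,020.05 GB

950 GiB × 1,073,741,824 bytes/GiB = 1,020,054,732,800 bytes
1 GB = 1,000,000,000 bytes
1,020,054,732,800 / 1,000,000,000 = 1,020.05 GB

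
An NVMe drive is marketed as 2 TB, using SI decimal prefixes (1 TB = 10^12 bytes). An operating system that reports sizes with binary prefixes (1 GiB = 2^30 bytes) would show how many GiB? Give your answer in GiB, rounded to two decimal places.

1,862.65 GiB

2 TB = 2 × 10^12 bytes = 2,000,000,000,000 bytes
1 GiB = 2^30 bytes = 1,073,741,824 bytes
2,000,000,000,000 / 1,073,741,824 = 1,862.65 GiB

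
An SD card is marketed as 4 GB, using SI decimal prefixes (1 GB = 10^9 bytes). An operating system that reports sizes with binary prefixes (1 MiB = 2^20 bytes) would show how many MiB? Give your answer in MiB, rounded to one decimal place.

4 GB × 1,000,000,000 bytes/GB = 4,000,000,000 bytes
1 MiB = 1,048,576 bytes
4,000,000,000 / 1,048,576 = 3,814.7 MiB

3,814.7 MiB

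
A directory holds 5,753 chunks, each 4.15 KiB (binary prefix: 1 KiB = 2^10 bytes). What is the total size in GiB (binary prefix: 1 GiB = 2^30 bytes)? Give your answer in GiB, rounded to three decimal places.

Total = 5,753 × 4.15 KiB = 23874.95 KiB
= 23874.95 × 1,024 bytes = 24,447,948.8 bytes
1 GiB = 1,073,741,824 bytes
24,447,948.8 / 1,073,741,824 = 0.023 GiB

0.023 GiB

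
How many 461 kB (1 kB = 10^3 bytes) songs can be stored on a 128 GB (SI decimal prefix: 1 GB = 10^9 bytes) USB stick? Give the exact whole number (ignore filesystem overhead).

277,657

Capacity: 128 GB = 128,000,000,000 bytes
Per item: 461 kB = 461,000 bytes
⌊128,000,000,000 / 461,000⌋ = 277,657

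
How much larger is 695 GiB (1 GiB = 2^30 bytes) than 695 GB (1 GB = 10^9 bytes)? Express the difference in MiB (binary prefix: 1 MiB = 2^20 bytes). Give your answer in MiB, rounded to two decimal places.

48,876.35 MiB

695 GiB = 695 × 1,073,741,824 = 746,250,567,680 bytes
695 GB = 695 × 1,000,000,000 = 695,000,000,000 bytes
difference = 51,250,567,680 bytes
51,250,567,680 / 1,048,576 = 48,876.35 MiB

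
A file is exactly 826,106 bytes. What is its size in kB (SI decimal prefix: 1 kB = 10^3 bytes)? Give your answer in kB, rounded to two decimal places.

826.11 kB

826,106 bytes given.
1 kB = 1,000 bytes
826,106 / 1,000 = 826.11 kB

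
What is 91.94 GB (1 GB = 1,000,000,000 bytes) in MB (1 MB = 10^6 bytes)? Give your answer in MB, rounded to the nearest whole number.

91,940 MB

91.94 GB × 1,000,000,000 bytes/GB = 91,940,000,000 bytes
1 MB = 1,000,000 bytes
91,940,000,000 / 1,000,000 = 91,940 MB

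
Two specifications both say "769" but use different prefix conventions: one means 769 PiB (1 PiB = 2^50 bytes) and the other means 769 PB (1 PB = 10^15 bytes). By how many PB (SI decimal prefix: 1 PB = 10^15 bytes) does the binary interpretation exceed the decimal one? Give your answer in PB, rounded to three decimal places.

96.817 PB

769 PiB = 769 × 1,125,899,906,842,624 = 865,817,028,361,977,856 bytes
769 PB = 769 × 1,000,000,000,000,000 = 769,000,000,000,000,000 bytes
difference = 96,817,028,361,977,856 bytes
96,817,028,361,977,856 / 1,000,000,000,000,000 = 96.817 PB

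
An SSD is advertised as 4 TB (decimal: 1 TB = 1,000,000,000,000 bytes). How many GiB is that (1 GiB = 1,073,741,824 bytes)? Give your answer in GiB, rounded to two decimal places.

3,725.29 GiB

4 TB = 4 × 10^12 bytes = 4,000,000,000,000 bytes
1 GiB = 1,073,741,824 bytes
4,000,000,000,000 / 1,073,741,824 = 3,725.29 GiB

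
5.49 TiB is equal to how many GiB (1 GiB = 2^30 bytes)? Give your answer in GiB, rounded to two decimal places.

5,621.76 GiB

5.49 TiB = 5.49 × 2^40 bytes = 6,036,318,836,490.24 bytes
1 GiB = 2^30 bytes = 1,073,741,824 bytes
6,036,318,836,490.24 / 1,073,741,824 = 5,621.76 GiB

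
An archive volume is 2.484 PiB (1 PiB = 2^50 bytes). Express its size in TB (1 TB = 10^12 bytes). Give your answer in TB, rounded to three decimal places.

2.484 PiB × 1,125,899,906,842,624 bytes/PiB = 2,796,735,368,597,078.016 bytes
1 TB = 1,000,000,000,000 bytes
2,796,735,368,597,078.016 / 1,000,000,000,000 = 2,796.735 TB

2,796.735 TB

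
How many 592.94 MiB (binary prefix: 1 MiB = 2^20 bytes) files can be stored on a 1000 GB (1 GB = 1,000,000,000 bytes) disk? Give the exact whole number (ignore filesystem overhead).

Capacity: 1000 GB = 1,000,000,000,000 bytes
Per item: 592.94 MiB = 621,742,653.44 bytes
⌊1,000,000,000,000 / 621,742,653.44⌋ = 1,608

1,608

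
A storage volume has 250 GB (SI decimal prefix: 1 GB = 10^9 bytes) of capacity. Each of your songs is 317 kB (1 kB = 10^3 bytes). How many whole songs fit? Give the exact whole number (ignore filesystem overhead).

Capacity: 250 GB = 250,000,000,000 bytes
Per item: 317 kB = 317,000 bytes
⌊250,000,000,000 / 317,000⌋ = 788,643

788,643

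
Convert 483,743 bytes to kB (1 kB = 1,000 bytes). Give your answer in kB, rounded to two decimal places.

483,743 bytes given.
1 kB = 10^3 bytes = 1,000 bytes
483,743 / 1,000 = 483.74 kB

483.74 kB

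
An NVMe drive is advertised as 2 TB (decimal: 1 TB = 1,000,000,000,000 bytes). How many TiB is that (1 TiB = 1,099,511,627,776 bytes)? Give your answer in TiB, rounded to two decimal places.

2 TB = 2 × 10^12 bytes = 2,000,000,000,000 bytes
1 TiB = 1,099,511,627,776 bytes
2,000,000,000,000 / 1,099,511,627,776 = 1.82 TiB

1.82 TiB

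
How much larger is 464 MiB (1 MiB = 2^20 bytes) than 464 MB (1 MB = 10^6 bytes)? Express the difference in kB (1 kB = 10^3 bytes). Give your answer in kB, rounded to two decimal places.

464 MiB = 464 × 1,048,576 = 486,539,264 bytes
464 MB = 464 × 1,000,000 = 464,000,000 bytes
difference = 22,539,264 bytes
22,539,264 / 1,000 = 22,539.26 kB

22,539.26 kB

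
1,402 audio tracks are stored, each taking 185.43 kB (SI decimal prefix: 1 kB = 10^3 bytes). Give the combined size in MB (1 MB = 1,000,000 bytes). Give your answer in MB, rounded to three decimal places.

259.973 MB

Total = 1,402 × 185.43 kB = 259972.86 kB
= 259972.86 × 1,000 bytes = 259,972,860 bytes
1 MB = 1,000,000 bytes
259,972,860 / 1,000,000 = 259.973 MB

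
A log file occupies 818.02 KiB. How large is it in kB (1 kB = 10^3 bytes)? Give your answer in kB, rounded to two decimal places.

837.65 kB

818.02 KiB = 818.02 × 2^10 bytes = 837,652.48 bytes
1 kB = 1,000 bytes
837,652.48 / 1,000 = 837.65 kB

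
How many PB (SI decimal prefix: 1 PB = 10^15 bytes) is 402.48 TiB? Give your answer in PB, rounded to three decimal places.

402.48 TiB × 1,099,511,627,776 bytes/TiB = 442,531,439,947,284.48 bytes
1 PB = 10^15 bytes = 1,000,000,000,000,000 bytes
442,531,439,947,284.48 / 1,000,000,000,000,000 = 0.443 PB

0.443 PB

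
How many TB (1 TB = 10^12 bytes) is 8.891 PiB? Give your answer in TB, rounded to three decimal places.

10,010.376 TB

8.891 PiB = 8.891 × 2^50 bytes = 10,010,376,071,737,769.984 bytes
1 TB = 10^12 bytes = 1,000,000,000,000 bytes
10,010,376,071,737,769.984 / 1,000,000,000,000 = 10,010.376 TB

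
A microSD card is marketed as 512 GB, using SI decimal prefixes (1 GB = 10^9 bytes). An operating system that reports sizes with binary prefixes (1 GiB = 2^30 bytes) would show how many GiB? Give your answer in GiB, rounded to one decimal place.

512 GB = 512 × 10^9 bytes = 512,000,000,000 bytes
1 GiB = 2^30 bytes = 1,073,741,824 bytes
512,000,000,000 / 1,073,741,824 = 476.8 GiB

476.8 GiB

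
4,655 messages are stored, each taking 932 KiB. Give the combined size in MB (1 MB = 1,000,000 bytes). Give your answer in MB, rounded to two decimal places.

Total = 4,655 × 932 KiB = 4,338,460 KiB
= 4,338,460 × 1,024 bytes = 4,442,583,040 bytes
1 MB = 1,000,000 bytes
4,442,583,040 / 1,000,000 = 4,442.58 MB

4,442.58 MB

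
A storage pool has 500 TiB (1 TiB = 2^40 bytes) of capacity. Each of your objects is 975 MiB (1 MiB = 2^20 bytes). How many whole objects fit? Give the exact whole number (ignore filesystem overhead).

537,731

Capacity: 500 TiB = 549,755,813,888,000 bytes
Per item: 975 MiB = 1,022,361,600 bytes
⌊549,755,813,888,000 / 1,022,361,600⌋ = 537,731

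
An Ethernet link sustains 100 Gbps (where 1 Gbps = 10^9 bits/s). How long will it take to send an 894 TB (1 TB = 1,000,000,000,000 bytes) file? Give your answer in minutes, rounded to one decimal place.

894 TB = 894,000,000,000,000 bytes = 7,152,000,000,000,000 bits
100 Gbps = 100,000,000,000 bits/s
time = 7,152,000,000,000,000 / 100,000,000,000 = 71,520.00 s
71,520.00 s / 60 = 1,192.0 minutes

1,192.0 minutes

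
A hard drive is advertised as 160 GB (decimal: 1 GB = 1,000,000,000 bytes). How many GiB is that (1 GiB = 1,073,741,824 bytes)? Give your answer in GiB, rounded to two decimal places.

149.01 GiB

160 GB × 1,000,000,000 bytes/GB = 160,000,000,000 bytes
1 GiB = 2^30 bytes = 1,073,741,824 bytes
160,000,000,000 / 1,073,741,824 = 149.01 GiB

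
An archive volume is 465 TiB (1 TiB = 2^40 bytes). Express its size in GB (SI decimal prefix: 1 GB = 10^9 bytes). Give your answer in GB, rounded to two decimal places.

465 TiB × 1,099,511,627,776 bytes/TiB = 511,272,906,915,840 bytes
1 GB = 1,000,000,000 bytes
511,272,906,915,840 / 1,000,000,000 = 511,272.91 GB

511,272.91 GB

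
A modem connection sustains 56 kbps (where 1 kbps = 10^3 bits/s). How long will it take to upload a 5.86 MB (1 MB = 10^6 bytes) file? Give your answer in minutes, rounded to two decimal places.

13.95 minutes

5.86 MB = 5,860,000 bytes = 46,880,000 bits
56 kbps = 56,000 bits/s
time = 46,880,000 / 56,000 = 837.143 s
837.143 s / 60 = 13.95 minutes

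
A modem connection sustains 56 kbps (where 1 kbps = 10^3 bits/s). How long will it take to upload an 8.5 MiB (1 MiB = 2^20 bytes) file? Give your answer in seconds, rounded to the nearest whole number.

1,273 seconds

8.5 MiB = 8,912,896 bytes = 71,303,168 bits
56 kbps = 56,000 bits/s
time = 71,303,168 / 56,000 = 1,273 s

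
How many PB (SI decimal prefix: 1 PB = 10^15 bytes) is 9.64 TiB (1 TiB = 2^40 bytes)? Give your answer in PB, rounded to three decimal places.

0.011 PB

9.64 TiB = 9.64 × 2^40 bytes = 10,599,292,091,760.64 bytes
1 PB = 1,000,000,000,000,000 bytes
10,599,292,091,760.64 / 1,000,000,000,000,000 = 0.011 PB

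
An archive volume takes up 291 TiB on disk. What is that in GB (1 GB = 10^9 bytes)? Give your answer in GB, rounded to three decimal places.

319,957.884 GB

291 TiB × 1,099,511,627,776 bytes/TiB = 319,957,883,682,816 bytes
1 GB = 1,000,000,000 bytes
319,957,883,682,816 / 1,000,000,000 = 319,957.884 GB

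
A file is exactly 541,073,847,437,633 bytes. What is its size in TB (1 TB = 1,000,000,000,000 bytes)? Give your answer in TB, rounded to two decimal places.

541.07 TB

541,073,847,437,633 bytes given.
1 TB = 1,000,000,000,000 bytes
541,073,847,437,633 / 1,000,000,000,000 = 541.07 TB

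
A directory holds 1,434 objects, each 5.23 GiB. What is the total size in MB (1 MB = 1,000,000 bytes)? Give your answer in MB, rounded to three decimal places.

8,052,870.406 MB

Total = 1,434 × 5.23 GiB = 7499.82 GiB
= 7499.82 × 1,073,741,824 bytes = 8,052,870,406,471.68 bytes
1 MB = 1,000,000 bytes
8,052,870,406,471.68 / 1,000,000 = 8,052,870.406 MB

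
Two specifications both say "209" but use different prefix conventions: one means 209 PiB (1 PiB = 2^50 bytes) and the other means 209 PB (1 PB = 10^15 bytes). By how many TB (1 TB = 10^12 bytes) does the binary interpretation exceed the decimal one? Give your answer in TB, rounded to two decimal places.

209 PiB = 209 × 1,125,899,906,842,624 = 235,313,080,530,108,416 bytes
209 PB = 209 × 1,000,000,000,000,000 = 209,000,000,000,000,000 bytes
difference = 26,313,080,530,108,416 bytes
26,313,080,530,108,416 / 1,000,000,000,000 = 26,313.08 TB

26,313.08 TB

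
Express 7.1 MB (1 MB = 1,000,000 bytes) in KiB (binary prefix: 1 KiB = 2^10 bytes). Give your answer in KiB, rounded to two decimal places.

6,933.59 KiB

7.1 MB = 7.1 × 10^6 bytes = 7,100,000 bytes
1 KiB = 1,024 bytes
7,100,000 / 1,024 = 6,933.59 KiB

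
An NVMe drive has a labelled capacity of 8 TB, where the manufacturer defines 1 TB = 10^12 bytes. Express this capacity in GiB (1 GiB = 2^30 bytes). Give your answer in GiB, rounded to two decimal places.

8 TB = 8 × 10^12 bytes = 8,000,000,000,000 bytes
1 GiB = 1,073,741,824 bytes
8,000,000,000,000 / 1,073,741,824 = 7,450.58 GiB

7,450.58 GiB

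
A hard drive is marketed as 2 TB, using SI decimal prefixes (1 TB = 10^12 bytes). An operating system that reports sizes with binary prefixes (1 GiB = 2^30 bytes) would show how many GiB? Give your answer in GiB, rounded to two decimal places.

2 TB = 2 × 10^12 bytes = 2,000,000,000,000 bytes
1 GiB = 2^30 bytes = 1,073,741,824 bytes
2,000,000,000,000 / 1,073,741,824 = 1,862.65 GiB

1,862.65 GiB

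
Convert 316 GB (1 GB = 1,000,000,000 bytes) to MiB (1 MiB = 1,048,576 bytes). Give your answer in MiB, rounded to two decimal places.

316 GB = 316 × 10^9 bytes = 316,000,000,000 bytes
1 MiB = 1,048,576 bytes
316,000,000,000 / 1,048,576 = 301,361.08 MiB

301,361.08 MiB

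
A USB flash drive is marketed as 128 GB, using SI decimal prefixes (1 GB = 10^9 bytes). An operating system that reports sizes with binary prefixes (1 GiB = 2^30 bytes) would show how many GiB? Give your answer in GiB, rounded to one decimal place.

119.2 GiB

128 GB = 128 × 10^9 bytes = 128,000,000,000 bytes
1 GiB = 2^30 bytes = 1,073,741,824 bytes
128,000,000,000 / 1,073,741,824 = 119.2 GiB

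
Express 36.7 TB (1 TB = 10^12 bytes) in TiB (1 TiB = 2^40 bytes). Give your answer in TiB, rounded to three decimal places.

33.378 TiB

36.7 TB = 36.7 × 10^12 bytes = 36,700,000,000,000 bytes
1 TiB = 2^40 bytes = 1,099,511,627,776 bytes
36,700,000,000,000 / 1,099,511,627,776 = 33.378 TiB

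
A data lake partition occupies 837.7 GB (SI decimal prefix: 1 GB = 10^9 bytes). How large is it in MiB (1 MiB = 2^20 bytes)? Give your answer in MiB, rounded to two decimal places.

798,892.97 MiB

837.7 GB = 837.7 × 10^9 bytes = 837,700,000,000 bytes
1 MiB = 2^20 bytes = 1,048,576 bytes
837,700,000,000 / 1,048,576 = 798,892.97 MiB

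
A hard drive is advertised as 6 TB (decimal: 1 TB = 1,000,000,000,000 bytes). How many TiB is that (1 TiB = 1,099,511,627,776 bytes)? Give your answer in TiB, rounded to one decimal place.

6 TB = 6 × 10^12 bytes = 6,000,000,000,000 bytes
1 TiB = 1,099,511,627,776 bytes
6,000,000,000,000 / 1,099,511,627,776 = 5.5 TiB

5.5 TiB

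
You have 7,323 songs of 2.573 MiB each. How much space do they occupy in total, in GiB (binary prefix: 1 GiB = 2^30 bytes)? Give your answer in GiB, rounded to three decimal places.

Total = 7,323 × 2.573 MiB = 18842.079 MiB
= 18842.079 × 1,048,576 bytes = 19,757,351,829.504 bytes
1 GiB = 1,073,741,824 bytes
19,757,351,829.504 / 1,073,741,824 = 18.400 GiB

18.400 GiB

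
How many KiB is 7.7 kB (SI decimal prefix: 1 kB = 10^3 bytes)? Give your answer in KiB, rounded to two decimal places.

7.7 kB × 1,000 bytes/kB = 7,700 bytes
1 KiB = 1,024 bytes
7,700 / 1,024 = 7.52 KiB

7.52 KiB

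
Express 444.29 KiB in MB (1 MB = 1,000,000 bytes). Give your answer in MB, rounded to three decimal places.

444.29 KiB = 444.29 × 2^10 bytes = 454,952.96 bytes
1 MB = 1,000,000 bytes
454,952.96 / 1,000,000 = 0.455 MB

0.455 MB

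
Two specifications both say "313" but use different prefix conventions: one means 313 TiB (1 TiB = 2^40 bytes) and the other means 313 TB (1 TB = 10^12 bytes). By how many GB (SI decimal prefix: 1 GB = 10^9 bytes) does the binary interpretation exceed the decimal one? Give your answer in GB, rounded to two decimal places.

31,147.14 GB

313 TiB = 313 × 1,099,511,627,776 = 344,147,139,493,888 bytes
313 TB = 313 × 1,000,000,000,000 = 313,000,000,000,000 bytes
difference = 31,147,139,493,888 bytes
31,147,139,493,888 / 1,000,000,000 = 31,147.14 GB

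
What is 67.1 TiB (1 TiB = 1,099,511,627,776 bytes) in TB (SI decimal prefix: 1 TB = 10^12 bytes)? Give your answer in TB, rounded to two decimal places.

67.1 TiB = 67.1 × 2^40 bytes = 73,777,230,223,769.6 bytes
1 TB = 10^12 bytes = 1,000,000,000,000 bytes
73,777,230,223,769.6 / 1,000,000,000,000 = 73.78 TB

73.78 TB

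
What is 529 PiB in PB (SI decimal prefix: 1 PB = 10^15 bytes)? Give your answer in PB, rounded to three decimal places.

595.601 PB

529 PiB × 1,125,899,906,842,624 bytes/PiB = 595,601,050,719,748,096 bytes
1 PB = 1,000,000,000,000,000 bytes
595,601,050,719,748,096 / 1,000,000,000,000,000 = 595.601 PB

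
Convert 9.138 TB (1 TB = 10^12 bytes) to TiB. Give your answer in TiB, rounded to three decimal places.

8.311 TiB

9.138 TB × 1,000,000,000,000 bytes/TB = 9,138,000,000,000 bytes
1 TiB = 1,099,511,627,776 bytes
9,138,000,000,000 / 1,099,511,627,776 = 8.311 TiB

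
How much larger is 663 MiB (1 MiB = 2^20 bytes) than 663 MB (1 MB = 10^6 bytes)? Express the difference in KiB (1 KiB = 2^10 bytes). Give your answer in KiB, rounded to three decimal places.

31,451.063 KiB

663 MiB = 663 × 1,048,576 = 695,205,888 bytes
663 MB = 663 × 1,000,000 = 663,000,000 bytes
difference = 32,205,888 bytes
32,205,888 / 1,024 = 31,451.063 KiB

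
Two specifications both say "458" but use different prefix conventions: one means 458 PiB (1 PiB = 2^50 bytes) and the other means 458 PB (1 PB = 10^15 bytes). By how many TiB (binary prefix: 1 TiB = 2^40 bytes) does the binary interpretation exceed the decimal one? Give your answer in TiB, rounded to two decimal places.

458 PiB = 458 × 1,125,899,906,842,624 = 515,662,157,333,921,792 bytes
458 PB = 458 × 1,000,000,000,000,000 = 458,000,000,000,000,000 bytes
difference = 57,662,157,333,921,792 bytes
57,662,157,333,921,792 / 1,099,511,627,776 = 52,443.43 TiB

52,443.43 TiB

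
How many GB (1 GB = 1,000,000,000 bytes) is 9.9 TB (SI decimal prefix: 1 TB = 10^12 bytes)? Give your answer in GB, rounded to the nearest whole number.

9,900 GB

9.9 TB = 9.9 × 10^12 bytes = 9,900,000,000,000 bytes
1 GB = 1,000,000,000 bytes
9,900,000,000,000 / 1,000,000,000 = 9,900 GB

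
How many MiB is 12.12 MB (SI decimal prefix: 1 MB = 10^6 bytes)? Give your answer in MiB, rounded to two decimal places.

12.12 MB = 12.12 × 10^6 bytes = 12,120,000 bytes
1 MiB = 1,048,576 bytes
12,120,000 / 1,048,576 = 11.56 MiB

11.56 MiB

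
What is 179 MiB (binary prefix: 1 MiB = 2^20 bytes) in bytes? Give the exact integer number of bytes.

179 × 1,048,576 = 187,695,104 bytes

187,695,104 bytes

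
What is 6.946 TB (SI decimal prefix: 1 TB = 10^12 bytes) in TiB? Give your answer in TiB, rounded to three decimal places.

6.946 TB = 6.946 × 10^12 bytes = 6,946,000,000,000 bytes
1 TiB = 1,099,511,627,776 bytes
6,946,000,000,000 / 1,099,511,627,776 = 6.317 TiB

6.317 TiB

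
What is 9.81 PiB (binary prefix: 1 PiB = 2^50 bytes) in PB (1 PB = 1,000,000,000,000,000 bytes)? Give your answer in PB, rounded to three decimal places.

9.81 PiB × 1,125,899,906,842,624 bytes/PiB = 11,045,078,086,126,141.44 bytes
1 PB = 1,000,000,000,000,000 bytes
11,045,078,086,126,141.44 / 1,000,000,000,000,000 = 11.045 PB

11.045 PB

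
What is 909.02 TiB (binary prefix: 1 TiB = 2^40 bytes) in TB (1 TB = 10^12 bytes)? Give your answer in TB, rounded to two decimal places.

909.02 TiB = 909.02 × 2^40 bytes = 999,478,059,880,939.52 bytes
1 TB = 1,000,000,000,000 bytes
999,478,059,880,939.52 / 1,000,000,000,000 = 999.48 TB

999.48 TB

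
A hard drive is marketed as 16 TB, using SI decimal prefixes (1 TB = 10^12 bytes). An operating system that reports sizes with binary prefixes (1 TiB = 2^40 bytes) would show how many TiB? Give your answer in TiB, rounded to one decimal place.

16 TB = 16 × 10^12 bytes = 16,000,000,000,000 bytes
1 TiB = 2^40 bytes = 1,099,511,627,776 bytes
16,000,000,000,000 / 1,099,511,627,776 = 14.6 TiB

14.6 TiB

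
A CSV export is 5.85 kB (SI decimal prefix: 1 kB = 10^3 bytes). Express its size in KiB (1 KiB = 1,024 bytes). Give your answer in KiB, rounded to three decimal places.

5.85 kB = 5.85 × 10^3 bytes = 5,850 bytes
1 KiB = 1,024 bytes
5,850 / 1,024 = 5.713 KiB

5.713 KiB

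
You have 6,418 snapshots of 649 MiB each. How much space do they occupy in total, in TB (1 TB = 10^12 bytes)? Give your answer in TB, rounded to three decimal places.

Total = 6,418 × 649 MiB = 4,165,282 MiB
= 4,165,282 × 1,048,576 bytes = 4,367,614,738,432 bytes
1 TB = 1,000,000,000,000 bytes
4,367,614,738,432 / 1,000,000,000,000 = 4.368 TB

4.368 TB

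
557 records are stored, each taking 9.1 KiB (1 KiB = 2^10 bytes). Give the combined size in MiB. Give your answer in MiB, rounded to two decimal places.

Total = 557 × 9.1 KiB = 5068.7 KiB
= 5068.7 × 1,024 bytes = 5,190,348.8 bytes
1 MiB = 1,048,576 bytes
5,190,348.8 / 1,048,576 = 4.95 MiB

4.95 MiB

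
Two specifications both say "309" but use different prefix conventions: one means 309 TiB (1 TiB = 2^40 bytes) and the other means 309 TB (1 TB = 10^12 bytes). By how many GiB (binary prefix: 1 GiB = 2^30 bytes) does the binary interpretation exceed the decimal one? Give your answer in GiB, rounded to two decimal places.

28,637.32 GiB

309 TiB = 309 × 1,099,511,627,776 = 339,749,092,982,784 bytes
309 TB = 309 × 1,000,000,000,000 = 309,000,000,000,000 bytes
difference = 30,749,092,982,784 bytes
30,749,092,982,784 / 1,073,741,824 = 28,637.32 GiB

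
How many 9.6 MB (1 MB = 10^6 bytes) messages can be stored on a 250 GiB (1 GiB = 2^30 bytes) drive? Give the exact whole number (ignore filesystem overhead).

27,962

Capacity: 250 GiB = 268,435,456,000 bytes
Per item: 9.6 MB = 9,600,000 bytes
⌊268,435,456,000 / 9,600,000⌋ = 27,962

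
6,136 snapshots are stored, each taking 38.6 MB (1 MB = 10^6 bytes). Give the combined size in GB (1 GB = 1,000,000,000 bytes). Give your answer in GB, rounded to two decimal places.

Total = 6,136 × 38.6 MB = 236849.6 MB
= 236849.6 × 1,000,000 bytes = 236,849,600,000 bytes
1 GB = 1,000,000,000 bytes
236,849,600,000 / 1,000,000,000 = 236.85 GB

236.85 GB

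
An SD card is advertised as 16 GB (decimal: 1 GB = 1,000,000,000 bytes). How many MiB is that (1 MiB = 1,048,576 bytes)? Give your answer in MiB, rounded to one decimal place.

16 GB = 16 × 10^9 bytes = 16,000,000,000 bytes
1 MiB = 1,048,576 bytes
16,000,000,000 / 1,048,576 = 15,258.8 MiB

15,258.8 MiB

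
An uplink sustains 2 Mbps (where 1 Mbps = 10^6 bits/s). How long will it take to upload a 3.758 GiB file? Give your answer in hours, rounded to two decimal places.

4.48 hours

3.758 GiB = 4,035,121,774.592 bytes = 32,280,974,196.736 bits
2 Mbps = 2,000,000 bits/s
time = 32,280,974,196.736 / 2,000,000 = 16,140.4871 s
16,140.4871 s / 3600 = 4.48 hours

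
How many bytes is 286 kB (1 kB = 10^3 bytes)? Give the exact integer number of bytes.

286 × 1,000 = 286,000 bytes  (1 kB = 10^3 bytes)

286,000 bytes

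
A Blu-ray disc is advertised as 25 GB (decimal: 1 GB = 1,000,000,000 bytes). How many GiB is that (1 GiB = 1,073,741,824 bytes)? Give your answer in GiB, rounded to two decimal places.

23.28 GiB

25 GB × 1,000,000,000 bytes/GB = 25,000,000,000 bytes
1 GiB = 2^30 bytes = 1,073,741,824 bytes
25,000,000,000 / 1,073,741,824 = 23.28 GiB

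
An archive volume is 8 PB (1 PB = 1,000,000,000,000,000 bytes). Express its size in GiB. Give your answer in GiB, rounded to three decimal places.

7,450,580.597 GiB

8 PB = 8 × 10^15 bytes = 8,000,000,000,000,000 bytes
1 GiB = 1,073,741,824 bytes
8,000,000,000,000,000 / 1,073,741,824 = 7,450,580.597 GiB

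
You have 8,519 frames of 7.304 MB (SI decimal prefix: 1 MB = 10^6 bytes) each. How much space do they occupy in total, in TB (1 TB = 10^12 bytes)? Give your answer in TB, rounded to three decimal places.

0.062 TB

Total = 8,519 × 7.304 MB = 62222.776 MB
= 62222.776 × 1,000,000 bytes = 62,222,776,000 bytes
1 TB = 1,000,000,000,000 bytes
62,222,776,000 / 1,000,000,000,000 = 0.062 TB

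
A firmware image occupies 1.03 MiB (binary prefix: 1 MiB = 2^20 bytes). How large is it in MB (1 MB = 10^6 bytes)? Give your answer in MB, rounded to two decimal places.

1.03 MiB = 1.03 × 2^20 bytes = 1,080,033.28 bytes
1 MB = 1,000,000 bytes
1,080,033.28 / 1,000,000 = 1.08 MB

1.08 MB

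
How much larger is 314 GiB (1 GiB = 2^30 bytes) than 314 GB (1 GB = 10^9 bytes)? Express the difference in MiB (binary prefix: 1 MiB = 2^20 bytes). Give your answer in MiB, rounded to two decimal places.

22,082.26 MiB

314 GiB = 314 × 1,073,741,824 = 337,154,932,736 bytes
314 GB = 314 × 1,000,000,000 = 314,000,000,000 bytes
difference = 23,154,932,736 bytes
23,154,932,736 / 1,048,576 = 22,082.26 MiB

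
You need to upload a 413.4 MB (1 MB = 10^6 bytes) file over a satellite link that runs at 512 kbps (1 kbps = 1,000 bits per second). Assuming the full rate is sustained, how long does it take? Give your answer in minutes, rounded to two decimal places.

107.66 minutes

413.4 MB = 413,400,000 bytes = 3,307,200,000 bits
512 kbps = 512,000 bits/s
time = 3,307,200,000 / 512,000 = 6,459.375 s
6,459.375 s / 60 = 107.66 minutes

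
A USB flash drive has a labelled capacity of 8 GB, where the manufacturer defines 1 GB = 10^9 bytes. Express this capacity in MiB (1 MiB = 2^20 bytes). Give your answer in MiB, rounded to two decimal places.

7,629.39 MiB

8 GB × 1,000,000,000 bytes/GB = 8,000,000,000 bytes
1 MiB = 2^20 bytes = 1,048,576 bytes
8,000,000,000 / 1,048,576 = 7,629.39 MiB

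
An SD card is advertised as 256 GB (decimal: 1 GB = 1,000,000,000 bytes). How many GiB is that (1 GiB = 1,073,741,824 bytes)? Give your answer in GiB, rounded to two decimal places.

256 GB × 1,000,000,000 bytes/GB = 256,000,000,000 bytes
1 GiB = 1,073,741,824 bytes
256,000,000,000 / 1,073,741,824 = 238.42 GiB

238.42 GiB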